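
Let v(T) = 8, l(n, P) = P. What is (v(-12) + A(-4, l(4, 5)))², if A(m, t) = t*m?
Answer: 144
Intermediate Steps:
A(m, t) = m*t
(v(-12) + A(-4, l(4, 5)))² = (8 - 4*5)² = (8 - 20)² = (-12)² = 144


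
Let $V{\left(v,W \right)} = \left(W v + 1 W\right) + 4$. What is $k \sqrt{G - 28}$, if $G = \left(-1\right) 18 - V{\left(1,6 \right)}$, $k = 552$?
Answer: $552 i \sqrt{62} \approx 4346.5 i$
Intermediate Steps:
$V{\left(v,W \right)} = 4 + W + W v$ ($V{\left(v,W \right)} = \left(W v + W\right) + 4 = \left(W + W v\right) + 4 = 4 + W + W v$)
$G = -34$ ($G = \left(-1\right) 18 - \left(4 + 6 + 6 \cdot 1\right) = -18 - \left(4 + 6 + 6\right) = -18 - 16 = -34$)
$k \sqrt{G - 28} = 552 \sqrt{-34 - 28} = 552 \sqrt{-62} = 552 i \sqrt{62}$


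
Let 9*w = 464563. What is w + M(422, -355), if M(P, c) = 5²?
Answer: 464788/9 ≈ 51643.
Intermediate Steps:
w = 464563/9 (w = (⅑)*464563 = 464563/9 ≈ 51618.)
M(P, c) = 25
w + M(422, -355) = 464563/9 + 25 = 464788/9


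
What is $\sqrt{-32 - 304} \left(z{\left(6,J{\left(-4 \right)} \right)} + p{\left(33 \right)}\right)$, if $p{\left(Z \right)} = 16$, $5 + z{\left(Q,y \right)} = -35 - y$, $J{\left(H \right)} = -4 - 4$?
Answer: $- 64 i \sqrt{21} \approx - 293.28 i$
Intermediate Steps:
$J{\left(H \right)} = -8$
$z{\left(Q,y \right)} = -40 - y$ ($z{\left(Q,y \right)} = -5 - \left(35 + y\right) = -40 - y$)
$\sqrt{-32 - 304} \left(z{\left(6,J{\left(-4 \right)} \right)} + p{\left(33 \right)}\right) = \sqrt{-32 - 304} \left(\left(-40 - -8\right) + 16\right) = \sqrt{-336} \left(\left(-40 + 8\right) + 16\right) = 4 i \sqrt{21} \left(-32 + 16\right) = 4 i \sqrt{21} \left(-16\right) = - 64 i \sqrt{21}$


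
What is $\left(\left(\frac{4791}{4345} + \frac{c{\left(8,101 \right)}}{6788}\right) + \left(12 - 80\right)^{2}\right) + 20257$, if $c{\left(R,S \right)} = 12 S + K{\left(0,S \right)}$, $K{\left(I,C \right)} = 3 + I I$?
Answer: $\frac{733874531143}{29493860} \approx 24882.0$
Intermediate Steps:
$K{\left(I,C \right)} = 3 + I^{2}$
$c{\left(R,S \right)} = 3 + 12 S$ ($c{\left(R,S \right)} = 12 S + \left(3 + 0^{2}\right) = 12 S + \left(3 + 0\right) = 12 S + 3 = 3 + 12 S$)
$\left(\left(\frac{4791}{4345} + \frac{c{\left(8,101 \right)}}{6788}\right) + \left(12 - 80\right)^{2}\right) + 20257 = \left(\left(\frac{4791}{4345} + \frac{3 + 12 \cdot 101}{6788}\right) + \left(12 - 80\right)^{2}\right) + 20257 = \left(\left(4791 \cdot \frac{1}{4345} + \left(3 + 1212\right) \frac{1}{6788}\right) + \left(-68\right)^{2}\right) + 20257 = \left(\left(\frac{4791}{4345} + 1215 \cdot \frac{1}{6788}\right) + 4624\right) + 20257 = \left(\left(\frac{4791}{4345} + \frac{1215}{6788}\right) + 4624\right) + 20257 = \left(\frac{37800483}{29493860} + 4624\right) + 20257 = \frac{136417409123}{29493860} + 20257 = \frac{733874531143}{29493860}$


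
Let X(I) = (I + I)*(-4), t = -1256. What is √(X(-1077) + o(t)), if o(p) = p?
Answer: 8*√115 ≈ 85.790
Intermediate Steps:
X(I) = -8*I (X(I) = (2*I)*(-4) = -8*I)
√(X(-1077) + o(t)) = √(-8*(-1077) - 1256) = √(8616 - 1256) = √7360 = 8*√115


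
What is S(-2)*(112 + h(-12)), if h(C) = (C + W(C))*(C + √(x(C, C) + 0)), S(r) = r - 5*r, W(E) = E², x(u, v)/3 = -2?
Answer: -11776 + 1056*I*√6 ≈ -11776.0 + 2586.7*I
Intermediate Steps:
x(u, v) = -6 (x(u, v) = 3*(-2) = -6)
S(r) = -4*r
h(C) = (C + C²)*(C + I*√6) (h(C) = (C + C²)*(C + √(-6 + 0)) = (C + C²)*(C + √(-6)) = (C + C²)*(C + I*√6))
S(-2)*(112 + h(-12)) = (-4*(-2))*(112 - 12*(-12 + (-12)² + I*√6 + I*(-12)*√6)) = 8*(112 - 12*(-12 + 144 + I*√6 - 12*I*√6)) = 8*(112 - 12*(132 - 11*I*√6)) = 8*(112 + (-1584 + 132*I*√6)) = 8*(-1472 + 132*I*√6) = -11776 + 1056*I*√6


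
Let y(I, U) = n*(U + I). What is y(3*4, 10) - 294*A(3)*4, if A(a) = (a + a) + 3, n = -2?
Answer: -10628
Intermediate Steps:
y(I, U) = -2*I - 2*U (y(I, U) = -2*(U + I) = -2*(I + U) = -2*I - 2*U)
A(a) = 3 + 2*a (A(a) = 2*a + 3 = 3 + 2*a)
y(3*4, 10) - 294*A(3)*4 = (-6*4 - 2*10) - 294*(3 + 2*3)*4 = (-2*12 - 20) - 294*(3 + 6)*4 = (-24 - 20) - 2646*4 = -44 - 294*36 = -44 - 10584 = -10628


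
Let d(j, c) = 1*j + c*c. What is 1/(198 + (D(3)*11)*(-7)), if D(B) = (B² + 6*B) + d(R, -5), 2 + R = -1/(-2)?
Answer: -2/7381 ≈ -0.00027097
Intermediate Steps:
R = -3/2 (R = -2 - 1/(-2) = -2 - 1*(-½) = -2 + ½ = -3/2 ≈ -1.5000)
d(j, c) = j + c²
D(B) = 47/2 + B² + 6*B (D(B) = (B² + 6*B) + (-3/2 + (-5)²) = (B² + 6*B) + (-3/2 + 25) = (B² + 6*B) + 47/2 = 47/2 + B² + 6*B)
1/(198 + (D(3)*11)*(-7)) = 1/(198 + ((47/2 + 3² + 6*3)*11)*(-7)) = 1/(198 + ((47/2 + 9 + 18)*11)*(-7)) = 1/(198 + ((101/2)*11)*(-7)) = 1/(198 + (1111/2)*(-7)) = 1/(198 - 7777/2) = 1/(-7381/2) = -2/7381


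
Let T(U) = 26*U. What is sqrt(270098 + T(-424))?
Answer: 3*sqrt(28786) ≈ 508.99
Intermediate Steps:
sqrt(270098 + T(-424)) = sqrt(270098 + 26*(-424)) = sqrt(270098 - 11024) = sqrt(259074) = 3*sqrt(28786)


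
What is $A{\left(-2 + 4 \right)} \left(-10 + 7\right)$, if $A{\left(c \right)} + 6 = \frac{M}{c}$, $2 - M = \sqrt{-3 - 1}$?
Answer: $15 + 3 i \approx 15.0 + 3.0 i$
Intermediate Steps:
$M = 2 - 2 i$ ($M = 2 - \sqrt{-3 - 1} = 2 - \sqrt{-4} = 2 - 2 i \approx 2.0 - 2.0 i$)
$A{\left(c \right)} = -6 + \frac{2 - 2 i}{c}$
$A{\left(-2 + 4 \right)} \left(-10 + 7\right) = \frac{2 \left(1 - i - 3 \left(-2 + 4\right)\right)}{-2 + 4} \left(-10 + 7\right) = \frac{2 \left(1 - i - 6\right)}{2} \left(-3\right) = 2 \cdot \frac{1}{2} \left(1 - i - 6\right) \left(-3\right) = 2 \cdot \frac{1}{2} \left(-5 - i\right) \left(-3\right) = \left(-5 - i\right) \left(-3\right) = 15 + 3 i$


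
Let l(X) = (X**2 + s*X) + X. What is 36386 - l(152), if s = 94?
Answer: -1158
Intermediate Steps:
l(X) = X**2 + 95*X (l(X) = (X**2 + 94*X) + X = X**2 + 95*X)
36386 - l(152) = 36386 - 152*(95 + 152) = 36386 - 152*247 = 36386 - 1*37544 = 36386 - 37544 = -1158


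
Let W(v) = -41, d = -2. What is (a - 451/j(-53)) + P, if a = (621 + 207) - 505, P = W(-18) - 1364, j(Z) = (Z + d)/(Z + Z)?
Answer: -9756/5 ≈ -1951.2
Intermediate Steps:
j(Z) = (-2 + Z)/(2*Z) (j(Z) = (Z - 2)/(Z + Z) = (-2 + Z)/((2*Z)) = (-2 + Z)*(1/(2*Z)) = (-2 + Z)/(2*Z))
P = -1405 (P = -41 - 1364 = -1405)
a = 323 (a = 828 - 505 = 323)
(a - 451/j(-53)) + P = (323 - 451*(-106/(-2 - 53))) - 1405 = (323 - 451/((½)*(-1/53)*(-55))) - 1405 = (323 - 451/55/106) - 1405 = (323 - 451*106/55) - 1405 = (323 - 4346/5) - 1405 = -2731/5 - 1405 = -9756/5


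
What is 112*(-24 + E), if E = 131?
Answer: 11984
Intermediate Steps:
112*(-24 + E) = 112*(-24 + 131) = 112*107 = 11984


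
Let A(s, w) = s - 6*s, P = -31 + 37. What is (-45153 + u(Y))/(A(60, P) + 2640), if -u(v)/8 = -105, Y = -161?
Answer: -14771/780 ≈ -18.937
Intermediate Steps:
u(v) = 840 (u(v) = -8*(-105) = 840)
P = 6
A(s, w) = -5*s
(-45153 + u(Y))/(A(60, P) + 2640) = (-45153 + 840)/(-5*60 + 2640) = -44313/(-300 + 2640) = -44313/2340 = -44313*1/2340 = -14771/780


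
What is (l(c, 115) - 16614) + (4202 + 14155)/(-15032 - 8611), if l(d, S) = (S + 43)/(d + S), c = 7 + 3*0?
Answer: -7986781634/480741 ≈ -16613.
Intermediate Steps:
c = 7 (c = 7 + 0 = 7)
l(d, S) = (43 + S)/(S + d)
(l(c, 115) - 16614) + (4202 + 14155)/(-15032 - 8611) = ((43 + 115)/(115 + 7) - 16614) + (4202 + 14155)/(-15032 - 8611) = (158/122 - 16614) + 18357/(-23643) = ((1/122)*158 - 16614) + 18357*(-1/23643) = (79/61 - 16614) - 6119/7881 = -1013375/61 - 6119/7881 = -7986781634/480741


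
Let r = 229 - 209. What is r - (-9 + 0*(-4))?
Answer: 29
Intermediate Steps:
r = 20
r - (-9 + 0*(-4)) = 20 - (-9 + 0*(-4)) = 20 - (-9 + 0) = 20 - 1*(-9) = 20 + 9 = 29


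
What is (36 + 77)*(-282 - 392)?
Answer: -76162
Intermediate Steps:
(36 + 77)*(-282 - 392) = 113*(-674) = -76162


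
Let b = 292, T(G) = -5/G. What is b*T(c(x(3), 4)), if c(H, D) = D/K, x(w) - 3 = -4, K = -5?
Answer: 1825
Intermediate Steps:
x(w) = -1 (x(w) = 3 - 4 = -1)
c(H, D) = -D/5 (c(H, D) = D/(-5) = D*(-1/5) = -D/5)
b*T(c(x(3), 4)) = 292*(-5/((-1/5*4))) = 292*(-5/(-4/5)) = 292*(-5*(-5/4)) = 292*(25/4) = 1825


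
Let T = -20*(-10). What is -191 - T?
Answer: -391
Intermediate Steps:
T = 200
-191 - T = -191 - 1*200 = -191 - 200 = -391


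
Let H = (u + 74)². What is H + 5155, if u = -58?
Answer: 5411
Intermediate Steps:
H = 256 (H = (-58 + 74)² = 16² = 256)
H + 5155 = 256 + 5155 = 5411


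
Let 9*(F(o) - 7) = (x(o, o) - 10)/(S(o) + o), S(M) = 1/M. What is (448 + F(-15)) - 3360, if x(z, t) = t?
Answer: -1969465/678 ≈ -2904.8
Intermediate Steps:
F(o) = 7 + (-10 + o)/(9*(o + 1/o)) (F(o) = 7 + ((o - 10)/(1/o + o))/9 = 7 + ((-10 + o)/(o + 1/o))/9 = 7 + (-10 + o)/(9*(o + 1/o)))
(448 + F(-15)) - 3360 = (448 + (63 + 2*(-15)*(-5 + 32*(-15)))/(9*(1 + (-15)²))) - 3360 = (448 + (63 + 2*(-15)*(-5 - 480))/(9*(1 + 225))) - 3360 = (448 + (⅑)*(63 + 2*(-15)*(-485))/226) - 3360 = (448 + (⅑)*(1/226)*(63 + 14550)) - 3360 = (448 + (⅑)*(1/226)*14613) - 3360 = (448 + 4871/678) - 3360 = 308615/678 - 3360 = -1969465/678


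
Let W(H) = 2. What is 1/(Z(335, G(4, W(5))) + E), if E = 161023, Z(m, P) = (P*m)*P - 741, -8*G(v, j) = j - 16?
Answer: 16/2580927 ≈ 6.1993e-6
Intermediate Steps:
G(v, j) = 2 - j/8 (G(v, j) = -(j - 16)/8 = -(-16 + j)/8 = 2 - j/8)
Z(m, P) = -741 + m*P² (Z(m, P) = m*P² - 741 = -741 + m*P²)
1/(Z(335, G(4, W(5))) + E) = 1/((-741 + 335*(2 - ⅛*2)²) + 161023) = 1/((-741 + 335*(2 - ¼)²) + 161023) = 1/((-741 + 335*(7/4)²) + 161023) = 1/((-741 + 335*(49/16)) + 161023) = 1/((-741 + 16415/16) + 161023) = 1/(4559/16 + 161023) = 1/(2580927/16) = 16/2580927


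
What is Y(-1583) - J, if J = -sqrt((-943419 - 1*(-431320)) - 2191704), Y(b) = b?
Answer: -1583 + I*sqrt(2703803) ≈ -1583.0 + 1644.3*I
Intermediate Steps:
J = -I*sqrt(2703803) (J = -sqrt((-943419 + 431320) - 2191704) = -sqrt(-512099 - 2191704) = -sqrt(-2703803) = -I*sqrt(2703803) ≈ -1644.3*I)
Y(-1583) - J = -1583 - (-1)*I*sqrt(2703803) = -1583 + I*sqrt(2703803)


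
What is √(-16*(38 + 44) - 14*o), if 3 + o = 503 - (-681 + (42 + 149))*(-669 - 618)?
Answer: 2*√2205127 ≈ 2969.9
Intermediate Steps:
o = -630130 (o = -3 + (503 - (-681 + (42 + 149))*(-669 - 618)) = -3 + (503 - (-681 + 191)*(-1287)) = -3 + (503 - (-490)*(-1287)) = -3 + (503 - 1*630630) = -3 + (503 - 630630) = -3 - 630127 = -630130)
√(-16*(38 + 44) - 14*o) = √(-16*(38 + 44) - 14*(-630130)) = √(-16*82 + 8821820) = √(-1312 + 8821820) = √8820508 = 2*√2205127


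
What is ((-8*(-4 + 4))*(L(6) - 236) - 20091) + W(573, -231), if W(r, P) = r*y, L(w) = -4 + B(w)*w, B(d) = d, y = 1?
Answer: -19518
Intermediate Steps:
L(w) = -4 + w² (L(w) = -4 + w*w = -4 + w²)
W(r, P) = r (W(r, P) = r*1 = r)
((-8*(-4 + 4))*(L(6) - 236) - 20091) + W(573, -231) = ((-8*(-4 + 4))*((-4 + 6²) - 236) - 20091) + 573 = ((-8*0)*((-4 + 36) - 236) - 20091) + 573 = (0*(32 - 236) - 20091) + 573 = (0*(-204) - 20091) + 573 = (0 - 20091) + 573 = -20091 + 573 = -19518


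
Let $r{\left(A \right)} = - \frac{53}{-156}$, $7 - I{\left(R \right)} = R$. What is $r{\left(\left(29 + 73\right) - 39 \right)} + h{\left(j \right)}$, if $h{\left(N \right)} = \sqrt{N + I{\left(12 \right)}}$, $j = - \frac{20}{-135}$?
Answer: $\frac{53}{156} + \frac{i \sqrt{393}}{9} \approx 0.33974 + 2.2027 i$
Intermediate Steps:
$I{\left(R \right)} = 7 - R$
$r{\left(A \right)} = \frac{53}{156}$ ($r{\left(A \right)} = \left(-53\right) \left(- \frac{1}{156}\right) = \frac{53}{156}$)
$j = \frac{4}{27}$ ($j = \left(-20\right) \left(- \frac{1}{135}\right) = \frac{4}{27} \approx 0.14815$)
$h{\left(N \right)} = \sqrt{-5 + N}$ ($h{\left(N \right)} = \sqrt{N + \left(7 - 12\right)} = \sqrt{N - 5} = \sqrt{-5 + N}$)
$r{\left(\left(29 + 73\right) - 39 \right)} + h{\left(j \right)} = \frac{53}{156} + \sqrt{-5 + \frac{4}{27}} = \frac{53}{156} + \sqrt{- \frac{131}{27}} = \frac{53}{156} + \frac{i \sqrt{393}}{9}$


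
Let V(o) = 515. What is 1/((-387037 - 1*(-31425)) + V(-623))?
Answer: -1/355097 ≈ -2.8161e-6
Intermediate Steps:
1/((-387037 - 1*(-31425)) + V(-623)) = 1/((-387037 - 1*(-31425)) + 515) = 1/((-387037 + 31425) + 515) = 1/(-355612 + 515) = 1/(-355097) = -1/355097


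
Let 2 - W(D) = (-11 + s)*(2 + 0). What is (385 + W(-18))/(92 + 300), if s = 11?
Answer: 387/392 ≈ 0.98724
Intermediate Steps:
W(D) = 2 (W(D) = 2 - (-11 + 11)*(2 + 0) = 2 - 0*2 = 2 - 1*0 = 2 + 0 = 2)
(385 + W(-18))/(92 + 300) = (385 + 2)/(92 + 300) = 387/392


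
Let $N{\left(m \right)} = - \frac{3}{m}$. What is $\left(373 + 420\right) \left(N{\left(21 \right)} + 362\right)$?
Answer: $\frac{2008669}{7} \approx 2.8695 \cdot 10^{5}$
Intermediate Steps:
$\left(373 + 420\right) \left(N{\left(21 \right)} + 362\right) = \left(373 + 420\right) \left(- \frac{3}{21} + 362\right) = 793 \left(\left(-3\right) \frac{1}{21} + 362\right) = 793 \left(- \frac{1}{7} + 362\right) = 793 \cdot \frac{2533}{7} = \frac{2008669}{7}$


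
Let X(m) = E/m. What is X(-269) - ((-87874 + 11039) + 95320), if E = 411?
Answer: -4972876/269 ≈ -18487.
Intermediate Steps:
X(m) = 411/m
X(-269) - ((-87874 + 11039) + 95320) = 411/(-269) - ((-87874 + 11039) + 95320) = 411*(-1/269) - (-76835 + 95320) = -411/269 - 1*18485 = -411/269 - 18485 = -4972876/269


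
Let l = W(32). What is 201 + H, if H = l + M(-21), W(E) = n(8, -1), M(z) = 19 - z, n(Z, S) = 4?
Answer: 245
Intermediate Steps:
W(E) = 4
l = 4
H = 44 (H = 4 + (19 - 1*(-21)) = 4 + (19 + 21) = 4 + 40 = 44)
201 + H = 201 + 44 = 245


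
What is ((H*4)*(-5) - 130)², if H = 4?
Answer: 44100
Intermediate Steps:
((H*4)*(-5) - 130)² = ((4*4)*(-5) - 130)² = (16*(-5) - 130)² = (-80 - 130)² = (-210)² = 44100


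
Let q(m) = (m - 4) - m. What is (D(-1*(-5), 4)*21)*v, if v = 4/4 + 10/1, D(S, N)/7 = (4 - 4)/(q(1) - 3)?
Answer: 0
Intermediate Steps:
q(m) = -4 (q(m) = (-4 + m) - m = -4)
D(S, N) = 0 (D(S, N) = 7*((4 - 4)/(-4 - 3)) = 7*(0/(-7)) = 7*(0*(-1/7)) = 7*0 = 0)
v = 11 (v = 4*(1/4) + 10*1 = 1 + 10 = 11)
(D(-1*(-5), 4)*21)*v = (0*21)*11 = 0*11 = 0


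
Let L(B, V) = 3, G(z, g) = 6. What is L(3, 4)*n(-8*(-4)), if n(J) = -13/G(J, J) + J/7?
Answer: 101/14 ≈ 7.2143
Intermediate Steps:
n(J) = -13/6 + J/7
L(3, 4)*n(-8*(-4)) = 3*(-13/6 + (-8*(-4))/7) = 3*(-13/6 + (1/7)*32) = 3*(-13/6 + 32/7) = 3*(101/42) = 101/14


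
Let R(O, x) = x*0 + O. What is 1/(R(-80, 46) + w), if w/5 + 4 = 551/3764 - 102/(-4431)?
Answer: -5559428/551233785 ≈ -0.010085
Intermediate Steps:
R(O, x) = O (R(O, x) = 0 + O = O)
w = -106479545/5559428 (w = -20 + 5*(551/3764 - 102/(-4431)) = -20 + 5*(551*(1/3764) - 102*(-1/4431)) = -20 + 5*(551/3764 + 34/1477) = -20 + 5*(941803/5559428) = -20 + 4709015/5559428 = -106479545/5559428 ≈ -19.153)
1/(R(-80, 46) + w) = 1/(-80 - 106479545/5559428) = 1/(-551233785/5559428) = -5559428/551233785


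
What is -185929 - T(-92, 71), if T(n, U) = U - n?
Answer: -186092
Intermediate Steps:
-185929 - T(-92, 71) = -185929 - (71 - 1*(-92)) = -185929 - (71 + 92) = -185929 - 1*163 = -185929 - 163 = -186092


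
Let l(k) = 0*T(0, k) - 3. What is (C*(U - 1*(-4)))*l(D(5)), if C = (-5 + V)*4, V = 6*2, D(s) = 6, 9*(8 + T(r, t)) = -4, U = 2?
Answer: -504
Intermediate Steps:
T(r, t) = -76/9 (T(r, t) = -8 + (⅑)*(-4) = -8 - 4/9 = -76/9)
V = 12
C = 28 (C = (-5 + 12)*4 = 7*4 = 28)
l(k) = -3 (l(k) = 0*(-76/9) - 3 = 0 - 3 = -3)
(C*(U - 1*(-4)))*l(D(5)) = (28*(2 - 1*(-4)))*(-3) = (28*(2 + 4))*(-3) = (28*6)*(-3) = 168*(-3) = -504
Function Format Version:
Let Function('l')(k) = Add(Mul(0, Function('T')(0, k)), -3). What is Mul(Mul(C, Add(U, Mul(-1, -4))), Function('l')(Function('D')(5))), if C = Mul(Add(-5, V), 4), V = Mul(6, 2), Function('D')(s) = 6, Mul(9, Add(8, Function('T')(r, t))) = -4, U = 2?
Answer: -504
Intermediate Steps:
Function('T')(r, t) = Rational(-76, 9) (Function('T')(r, t) = Add(-8, Mul(Rational(1, 9), -4)) = Add(-8, Rational(-4, 9)) = Rational(-76, 9))
V = 12
C = 28 (C = Mul(Add(-5, 12), 4) = Mul(7, 4) = 28)
Function('l')(k) = -3 (Function('l')(k) = Add(Mul(0, Rational(-76, 9)), -3) = Add(0, -3) = -3)
Mul(Mul(C, Add(U, Mul(-1, -4))), Function('l')(Function('D')(5))) = Mul(Mul(28, Add(2, Mul(-1, -4))), -3) = Mul(Mul(28, Add(2, 4)), -3) = Mul(Mul(28, 6), -3) = Mul(168, -3) = -504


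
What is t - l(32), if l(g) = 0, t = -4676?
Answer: -4676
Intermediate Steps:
t - l(32) = -4676 - 1*0 = -4676 + 0 = -4676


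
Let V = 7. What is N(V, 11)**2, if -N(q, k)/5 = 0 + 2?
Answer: 100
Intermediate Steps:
N(q, k) = -10 (N(q, k) = -5*(0 + 2) = -5*2 = -10)
N(V, 11)**2 = (-10)**2 = 100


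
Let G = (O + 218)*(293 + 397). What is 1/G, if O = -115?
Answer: 1/71070 ≈ 1.4071e-5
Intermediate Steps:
G = 71070 (G = (-115 + 218)*(293 + 397) = 103*690 = 71070)
1/G = 1/71070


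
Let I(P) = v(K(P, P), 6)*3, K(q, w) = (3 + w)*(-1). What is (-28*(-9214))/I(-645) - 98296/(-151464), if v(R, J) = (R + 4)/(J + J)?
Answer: 574887869/359727 ≈ 1598.1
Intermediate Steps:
K(q, w) = -3 - w
v(R, J) = (4 + R)/(2*J) (v(R, J) = (4 + R)/((2*J)) = (4 + R)*(1/(2*J)) = (4 + R)/(2*J))
I(P) = ¼ - P/4 (I(P) = ((½)*(4 + (-3 - P))/6)*3 = ((½)*(⅙)*(1 - P))*3 = (1/12 - P/12)*3 = ¼ - P/4)
(-28*(-9214))/I(-645) - 98296/(-151464) = (-28*(-9214))/(¼ - ¼*(-645)) - 98296/(-151464) = 257992/(¼ + 645/4) - 98296*(-1/151464) = 257992/(323/2) + 12287/18933 = 257992*(2/323) + 12287/18933 = 30352/19 + 12287/18933 = 574887869/359727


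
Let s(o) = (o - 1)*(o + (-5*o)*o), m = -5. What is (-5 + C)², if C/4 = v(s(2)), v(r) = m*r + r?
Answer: 80089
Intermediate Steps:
s(o) = (-1 + o)*(o - 5*o²)
v(r) = -4*r (v(r) = -5*r + r = -4*r)
C = 288 (C = 4*(-8*(-1 - 5*2² + 6*2)) = 4*(-8*(-1 - 5*4 + 12)) = 4*(-8*(-1 - 20 + 12)) = 4*(-8*(-9)) = 4*(-4*(-18)) = 4*72 = 288)
(-5 + C)² = (-5 + 288)² = 283² = 80089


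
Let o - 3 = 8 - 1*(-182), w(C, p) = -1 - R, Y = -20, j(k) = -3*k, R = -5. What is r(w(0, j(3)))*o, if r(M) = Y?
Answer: -3860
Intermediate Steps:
w(C, p) = 4 (w(C, p) = -1 - 1*(-5) = -1 + 5 = 4)
r(M) = -20
o = 193 (o = 3 + (8 - 1*(-182)) = 3 + (8 + 182) = 3 + 190 = 193)
r(w(0, j(3)))*o = -20*193 = -3860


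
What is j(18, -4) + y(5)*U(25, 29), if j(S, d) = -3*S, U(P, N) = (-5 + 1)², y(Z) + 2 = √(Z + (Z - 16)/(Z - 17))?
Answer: -86 + 8*√213/3 ≈ -47.081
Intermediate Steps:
y(Z) = -2 + √(Z + (-16 + Z)/(-17 + Z)) (y(Z) = -2 + √(Z + (Z - 16)/(Z - 17)) = -2 + √(Z + (-16 + Z)/(-17 + Z)))
U(P, N) = 16 (U(P, N) = (-4)² = 16)
j(18, -4) + y(5)*U(25, 29) = -3*18 + (-2 + √((-16 + 5 + 5*(-17 + 5))/(-17 + 5)))*16 = -54 + (-2 + √((-16 + 5 + 5*(-12))/(-12)))*16 = -54 + (-2 + √(-(-16 + 5 - 60)/12))*16 = -54 + (-2 + √(-1/12*(-71)))*16 = -54 + (-2 + √(71/12))*16 = -54 + (-2 + √213/6)*16 = -54 + (-32 + 8*√213/3) = -86 + 8*√213/3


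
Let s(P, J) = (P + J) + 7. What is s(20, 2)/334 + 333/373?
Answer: 122039/124582 ≈ 0.97959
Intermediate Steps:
s(P, J) = 7 + J + P (s(P, J) = (J + P) + 7 = 7 + J + P)
s(20, 2)/334 + 333/373 = (7 + 2 + 20)/334 + 333/373 = 29*(1/334) + 333*(1/373) = 29/334 + 333/373 = 122039/124582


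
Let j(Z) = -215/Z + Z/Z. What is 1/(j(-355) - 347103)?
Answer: -71/24644199 ≈ -2.8810e-6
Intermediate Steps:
j(Z) = 1 - 215/Z (j(Z) = -215/Z + 1 = 1 - 215/Z)
1/(j(-355) - 347103) = 1/((-215 - 355)/(-355) - 347103) = 1/(-1/355*(-570) - 347103) = 1/(114/71 - 347103) = 1/(-24644199/71) = -71/24644199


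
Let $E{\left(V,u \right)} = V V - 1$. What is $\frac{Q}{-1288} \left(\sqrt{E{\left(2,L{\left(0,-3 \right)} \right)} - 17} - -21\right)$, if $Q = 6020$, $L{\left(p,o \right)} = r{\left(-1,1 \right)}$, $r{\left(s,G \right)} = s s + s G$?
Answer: $- \frac{4515}{46} - \frac{215 i \sqrt{14}}{46} \approx -98.152 - 17.488 i$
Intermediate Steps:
$r{\left(s,G \right)} = s^{2} + G s$
$L{\left(p,o \right)} = 0$ ($L{\left(p,o \right)} = - (1 - 1) = \left(-1\right) 0 = 0$)
$E{\left(V,u \right)} = -1 + V^{2}$ ($E{\left(V,u \right)} = V^{2} - 1 = -1 + V^{2}$)
$\frac{Q}{-1288} \left(\sqrt{E{\left(2,L{\left(0,-3 \right)} \right)} - 17} - -21\right) = \frac{6020}{-1288} \left(\sqrt{\left(-1 + 2^{2}\right) - 17} - -21\right) = 6020 \left(- \frac{1}{1288}\right) \left(\sqrt{\left(-1 + 4\right) - 17} + 21\right) = - \frac{215 \left(\sqrt{3 - 17} + 21\right)}{46} = - \frac{215 \left(\sqrt{-14} + 21\right)}{46} = - \frac{215 \left(i \sqrt{14} + 21\right)}{46} = - \frac{215 \left(21 + i \sqrt{14}\right)}{46} = - \frac{4515}{46} - \frac{215 i \sqrt{14}}{46}$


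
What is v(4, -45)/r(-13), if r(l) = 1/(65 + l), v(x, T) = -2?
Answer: -104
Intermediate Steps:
v(4, -45)/r(-13) = -2/(1/(65 - 13)) = -2/(1/52) = -2/1/52 = -2*52 = -104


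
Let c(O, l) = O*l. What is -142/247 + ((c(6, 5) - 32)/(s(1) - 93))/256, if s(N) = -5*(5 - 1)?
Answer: -2053641/3572608 ≈ -0.57483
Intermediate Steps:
s(N) = -20 (s(N) = -5*4 = -20)
-142/247 + ((c(6, 5) - 32)/(s(1) - 93))/256 = -142/247 + ((6*5 - 32)/(-20 - 93))/256 = -142*1/247 + ((30 - 32)/(-113))*(1/256) = -142/247 - 2*(-1/113)*(1/256) = -142/247 + (2/113)*(1/256) = -142/247 + 1/14464 = -2053641/3572608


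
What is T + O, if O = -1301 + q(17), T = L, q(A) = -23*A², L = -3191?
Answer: -11139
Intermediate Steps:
T = -3191
O = -7948 (O = -1301 - 23*17² = -1301 - 23*289 = -1301 - 6647 = -7948)
T + O = -3191 - 7948 = -11139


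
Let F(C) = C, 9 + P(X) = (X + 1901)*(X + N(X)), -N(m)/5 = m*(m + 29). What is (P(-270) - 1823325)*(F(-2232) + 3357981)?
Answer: -1788310702925946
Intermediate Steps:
N(m) = -5*m*(29 + m) (N(m) = -5*m*(m + 29) = -5*m*(29 + m))
P(X) = -9 + (1901 + X)*(X - 5*X*(29 + X)) (P(X) = -9 + (X + 1901)*(X - 5*X*(29 + X)) = -9 + (1901 + X)*(X - 5*X*(29 + X)))
(P(-270) - 1823325)*(F(-2232) + 3357981) = ((-9 - 273744*(-270) - 9649*(-270)² - 5*(-270)³) - 1823325)*(-2232 + 3357981) = ((-9 + 73910880 - 9649*72900 - 5*(-19683000)) - 1823325)*3355749 = ((-9 + 73910880 - 703412100 + 98415000) - 1823325)*3355749 = (-531086229 - 1823325)*3355749 = -532909554*3355749 = -1788310702925946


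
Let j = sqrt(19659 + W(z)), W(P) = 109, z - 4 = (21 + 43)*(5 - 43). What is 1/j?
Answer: sqrt(4942)/9884 ≈ 0.0071124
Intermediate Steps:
z = -2428 (z = 4 + (21 + 43)*(5 - 43) = 4 + 64*(-38) = 4 - 2432 = -2428)
j = 2*sqrt(4942) (j = sqrt(19659 + 109) = sqrt(19768) = 2*sqrt(4942) ≈ 140.60)
1/j = 1/(2*sqrt(4942)) = sqrt(4942)/9884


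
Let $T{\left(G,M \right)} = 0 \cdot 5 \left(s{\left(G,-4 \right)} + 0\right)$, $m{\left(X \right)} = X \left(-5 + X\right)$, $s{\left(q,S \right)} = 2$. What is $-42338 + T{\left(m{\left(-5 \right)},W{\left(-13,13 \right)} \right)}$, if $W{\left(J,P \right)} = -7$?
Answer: $-42338$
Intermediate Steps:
$T{\left(G,M \right)} = 0$ ($T{\left(G,M \right)} = 0 \cdot 5 \left(2 + 0\right) = 0 \cdot 2 = 0$)
$-42338 + T{\left(m{\left(-5 \right)},W{\left(-13,13 \right)} \right)} = -42338 + 0 = -42338$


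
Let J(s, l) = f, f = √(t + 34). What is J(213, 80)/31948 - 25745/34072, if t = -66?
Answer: -25745/34072 + I*√2/7987 ≈ -0.75561 + 0.00017706*I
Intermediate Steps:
f = 4*I*√2 (f = √(-66 + 34) = √(-32) = 4*I*√2 ≈ 5.6569*I)
J(s, l) = 4*I*√2
J(213, 80)/31948 - 25745/34072 = (4*I*√2)/31948 - 25745/34072 = (4*I*√2)*(1/31948) - 25745*1/34072 = I*√2/7987 - 25745/34072 = -25745/34072 + I*√2/7987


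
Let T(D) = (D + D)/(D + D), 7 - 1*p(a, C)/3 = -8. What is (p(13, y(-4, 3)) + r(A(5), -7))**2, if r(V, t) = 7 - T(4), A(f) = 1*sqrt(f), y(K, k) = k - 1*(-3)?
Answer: 2601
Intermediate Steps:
y(K, k) = 3 + k (y(K, k) = k + 3 = 3 + k)
p(a, C) = 45 (p(a, C) = 21 - 3*(-8) = 21 + 24 = 45)
T(D) = 1 (T(D) = (2*D)/((2*D)) = (2*D)*(1/(2*D)) = 1)
A(f) = sqrt(f)
r(V, t) = 6 (r(V, t) = 7 - 1*1 = 7 - 1 = 6)
(p(13, y(-4, 3)) + r(A(5), -7))**2 = (45 + 6)**2 = 51**2 = 2601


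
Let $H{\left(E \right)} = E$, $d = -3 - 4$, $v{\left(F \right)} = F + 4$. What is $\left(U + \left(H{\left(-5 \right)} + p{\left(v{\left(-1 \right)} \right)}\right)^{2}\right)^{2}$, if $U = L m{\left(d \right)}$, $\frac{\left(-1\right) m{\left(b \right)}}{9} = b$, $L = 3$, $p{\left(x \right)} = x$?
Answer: $37249$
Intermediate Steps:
$v{\left(F \right)} = 4 + F$
$d = -7$ ($d = -3 - 4 = -7$)
$m{\left(b \right)} = - 9 b$
$U = 189$ ($U = 3 \left(\left(-9\right) \left(-7\right)\right) = 3 \cdot 63 = 189$)
$\left(U + \left(H{\left(-5 \right)} + p{\left(v{\left(-1 \right)} \right)}\right)^{2}\right)^{2} = \left(189 + \left(-5 + \left(4 - 1\right)\right)^{2}\right)^{2} = \left(189 + \left(-5 + 3\right)^{2}\right)^{2} = \left(189 + \left(-2\right)^{2}\right)^{2} = \left(189 + 4\right)^{2} = 193^{2} = 37249$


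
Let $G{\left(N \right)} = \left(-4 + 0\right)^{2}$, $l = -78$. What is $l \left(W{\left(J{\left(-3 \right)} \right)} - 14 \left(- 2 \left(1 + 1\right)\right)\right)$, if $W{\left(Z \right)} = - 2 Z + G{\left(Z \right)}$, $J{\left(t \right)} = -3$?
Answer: $-6084$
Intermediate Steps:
$G{\left(N \right)} = 16$ ($G{\left(N \right)} = \left(-4\right)^{2} = 16$)
$W{\left(Z \right)} = 16 - 2 Z$ ($W{\left(Z \right)} = - 2 Z + 16 = 16 - 2 Z$)
$l \left(W{\left(J{\left(-3 \right)} \right)} - 14 \left(- 2 \left(1 + 1\right)\right)\right) = - 78 \left(\left(16 - -6\right) - 14 \left(- 2 \left(1 + 1\right)\right)\right) = - 78 \left(\left(16 + 6\right) - 14 \left(\left(-2\right) 2\right)\right) = - 78 \left(22 - -56\right) = - 78 \left(22 + 56\right) = \left(-78\right) 78 = -6084$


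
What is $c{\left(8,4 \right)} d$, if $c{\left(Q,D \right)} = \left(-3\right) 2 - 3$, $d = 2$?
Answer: $-18$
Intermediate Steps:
$c{\left(Q,D \right)} = -9$ ($c{\left(Q,D \right)} = -6 - 3 = -9$)
$c{\left(8,4 \right)} d = \left(-9\right) 2 = -18$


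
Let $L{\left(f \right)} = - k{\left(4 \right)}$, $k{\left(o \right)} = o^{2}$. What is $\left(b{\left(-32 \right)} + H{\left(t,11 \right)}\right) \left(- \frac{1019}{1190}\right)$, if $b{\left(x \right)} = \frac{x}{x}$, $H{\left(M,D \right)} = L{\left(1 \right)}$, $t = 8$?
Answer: $\frac{3057}{238} \approx 12.845$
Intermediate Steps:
$L{\left(f \right)} = -16$ ($L{\left(f \right)} = - 4^{2} = \left(-1\right) 16 = -16$)
$H{\left(M,D \right)} = -16$
$b{\left(x \right)} = 1$
$\left(b{\left(-32 \right)} + H{\left(t,11 \right)}\right) \left(- \frac{1019}{1190}\right) = \left(1 - 16\right) \left(- \frac{1019}{1190}\right) = - 15 \left(\left(-1019\right) \frac{1}{1190}\right) = \left(-15\right) \left(- \frac{1019}{1190}\right) = \frac{3057}{238}$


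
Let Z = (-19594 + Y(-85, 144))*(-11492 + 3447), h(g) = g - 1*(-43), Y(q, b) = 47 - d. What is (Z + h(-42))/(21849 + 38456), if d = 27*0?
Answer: 22465088/8615 ≈ 2607.7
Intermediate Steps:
d = 0
Y(q, b) = 47 (Y(q, b) = 47 - 1*0 = 47 + 0 = 47)
h(g) = 43 + g (h(g) = g + 43 = 43 + g)
Z = 157255615 (Z = (-19594 + 47)*(-11492 + 3447) = -19547*(-8045) = 157255615)
(Z + h(-42))/(21849 + 38456) = (157255615 + (43 - 42))/(21849 + 38456) = (157255615 + 1)/60305 = 157255616*(1/60305) = 22465088/8615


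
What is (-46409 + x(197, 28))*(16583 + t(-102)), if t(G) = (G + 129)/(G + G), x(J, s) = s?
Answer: -52300838935/68 ≈ -7.6913e+8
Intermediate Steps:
t(G) = (129 + G)/(2*G) (t(G) = (129 + G)/((2*G)) = (129 + G)*(1/(2*G)) = (129 + G)/(2*G))
(-46409 + x(197, 28))*(16583 + t(-102)) = (-46409 + 28)*(16583 + (½)*(129 - 102)/(-102)) = -46381*(16583 + (½)*(-1/102)*27) = -46381*(16583 - 9/68) = -46381*1127635/68 = -52300838935/68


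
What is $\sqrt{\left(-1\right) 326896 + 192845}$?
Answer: $i \sqrt{134051} \approx 366.13 i$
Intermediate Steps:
$\sqrt{\left(-1\right) 326896 + 192845} = \sqrt{-326896 + 192845} = \sqrt{-134051} = i \sqrt{134051}$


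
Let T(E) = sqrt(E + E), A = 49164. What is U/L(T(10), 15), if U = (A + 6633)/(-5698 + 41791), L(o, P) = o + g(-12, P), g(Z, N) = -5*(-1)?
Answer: 18599/12031 - 37198*sqrt(5)/60155 ≈ 0.16321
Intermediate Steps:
g(Z, N) = 5
T(E) = sqrt(2)*sqrt(E) (T(E) = sqrt(2*E) = sqrt(2)*sqrt(E))
L(o, P) = 5 + o (L(o, P) = o + 5 = 5 + o)
U = 18599/12031 (U = (49164 + 6633)/(-5698 + 41791) = 55797/36093 = 55797*(1/36093) = 18599/12031 ≈ 1.5459)
U/L(T(10), 15) = 18599/(12031*(5 + sqrt(2)*sqrt(10))) = 18599/(12031*(5 + 2*sqrt(5)))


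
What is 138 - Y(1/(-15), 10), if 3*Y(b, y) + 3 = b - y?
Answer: 6406/45 ≈ 142.36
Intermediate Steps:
Y(b, y) = -1 - y/3 + b/3 (Y(b, y) = -1 + (b - y)/3 = -1 + (-y/3 + b/3) = -1 - y/3 + b/3)
138 - Y(1/(-15), 10) = 138 - (-1 - ⅓*10 + (⅓)/(-15)) = 138 - (-1 - 10/3 + (⅓)*(-1/15)) = 138 - (-1 - 10/3 - 1/45) = 138 - 1*(-196/45) = 138 + 196/45 = 6406/45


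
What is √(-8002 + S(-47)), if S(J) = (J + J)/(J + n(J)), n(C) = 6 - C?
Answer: I*√72159/3 ≈ 89.541*I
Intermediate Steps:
S(J) = J/3 (S(J) = (J + J)/(J + (6 - J)) = (2*J)/6 = (2*J)*(⅙) = J/3)
√(-8002 + S(-47)) = √(-8002 + (⅓)*(-47)) = √(-8002 - 47/3) = √(-24053/3) = I*√72159/3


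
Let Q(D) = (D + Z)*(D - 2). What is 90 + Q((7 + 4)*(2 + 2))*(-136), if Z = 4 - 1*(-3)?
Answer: -291222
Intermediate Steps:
Z = 7 (Z = 4 + 3 = 7)
Q(D) = (-2 + D)*(7 + D) (Q(D) = (D + 7)*(D - 2) = (7 + D)*(-2 + D) = (-2 + D)*(7 + D))
90 + Q((7 + 4)*(2 + 2))*(-136) = 90 + (-14 + ((7 + 4)*(2 + 2))² + 5*((7 + 4)*(2 + 2)))*(-136) = 90 + (-14 + (11*4)² + 5*(11*4))*(-136) = 90 + (-14 + 44² + 5*44)*(-136) = 90 + (-14 + 1936 + 220)*(-136) = 90 + 2142*(-136) = 90 - 291312 = -291222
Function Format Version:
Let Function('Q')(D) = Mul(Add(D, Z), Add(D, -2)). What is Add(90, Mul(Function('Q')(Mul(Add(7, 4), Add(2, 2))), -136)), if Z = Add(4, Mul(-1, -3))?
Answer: -291222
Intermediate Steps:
Z = 7 (Z = Add(4, 3) = 7)
Function('Q')(D) = Mul(Add(-2, D), Add(7, D)) (Function('Q')(D) = Mul(Add(D, 7), Add(D, -2)) = Mul(Add(7, D), Add(-2, D)) = Mul(Add(-2, D), Add(7, D)))
Add(90, Mul(Function('Q')(Mul(Add(7, 4), Add(2, 2))), -136)) = Add(90, Mul(Add(-14, Pow(Mul(Add(7, 4), Add(2, 2)), 2), Mul(5, Mul(Add(7, 4), Add(2, 2)))), -136)) = Add(90, Mul(Add(-14, Pow(Mul(11, 4), 2), Mul(5, Mul(11, 4))), -136)) = Add(90, Mul(Add(-14, Pow(44, 2), Mul(5, 44)), -136)) = Add(90, Mul(Add(-14, 1936, 220), -136)) = Add(90, Mul(2142, -136)) = Add(90, -291312) = -291222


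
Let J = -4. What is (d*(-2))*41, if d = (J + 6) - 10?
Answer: 656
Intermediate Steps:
d = -8 (d = (-4 + 6) - 10 = 2 - 10 = -8)
(d*(-2))*41 = -8*(-2)*41 = 16*41 = 656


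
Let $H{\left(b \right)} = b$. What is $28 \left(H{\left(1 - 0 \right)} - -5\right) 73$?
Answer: $12264$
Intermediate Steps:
$28 \left(H{\left(1 - 0 \right)} - -5\right) 73 = 28 \left(\left(1 - 0\right) - -5\right) 73 = 28 \left(\left(1 + 0\right) + 5\right) 73 = 28 \left(1 + 5\right) 73 = 28 \cdot 6 \cdot 73 = 28 \cdot 438 = 12264$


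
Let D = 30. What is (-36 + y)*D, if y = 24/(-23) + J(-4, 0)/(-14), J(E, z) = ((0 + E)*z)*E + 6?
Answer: -180990/161 ≈ -1124.2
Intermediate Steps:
J(E, z) = 6 + z*E**2 (J(E, z) = (E*z)*E + 6 = z*E**2 + 6 = 6 + z*E**2)
y = -237/161 (y = 24/(-23) + (6 + 0*(-4)**2)/(-14) = 24*(-1/23) + (6 + 0*16)*(-1/14) = -24/23 + (6 + 0)*(-1/14) = -24/23 + 6*(-1/14) = -24/23 - 3/7 = -237/161 ≈ -1.4720)
(-36 + y)*D = (-36 - 237/161)*30 = -6033/161*30 = -180990/161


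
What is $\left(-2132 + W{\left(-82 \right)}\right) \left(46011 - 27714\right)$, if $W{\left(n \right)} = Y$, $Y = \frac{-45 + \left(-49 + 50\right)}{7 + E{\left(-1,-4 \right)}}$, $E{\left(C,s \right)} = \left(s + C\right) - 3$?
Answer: $-38204136$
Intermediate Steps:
$E{\left(C,s \right)} = -3 + C + s$ ($E{\left(C,s \right)} = \left(C + s\right) - 3 = -3 + C + s$)
$Y = 44$ ($Y = \frac{-45 + \left(-49 + 50\right)}{7 - 8} = \frac{-45 + 1}{7 - 8} = - \frac{44}{-1} = \left(-44\right) \left(-1\right) = 44$)
$W{\left(n \right)} = 44$
$\left(-2132 + W{\left(-82 \right)}\right) \left(46011 - 27714\right) = \left(-2132 + 44\right) \left(46011 - 27714\right) = \left(-2088\right) 18297 = -38204136$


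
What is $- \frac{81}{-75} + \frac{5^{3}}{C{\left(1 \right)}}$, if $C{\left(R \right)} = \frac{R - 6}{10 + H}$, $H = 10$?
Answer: $- \frac{12473}{25} \approx -498.92$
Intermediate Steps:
$C{\left(R \right)} = - \frac{3}{10} + \frac{R}{20}$ ($C{\left(R \right)} = \frac{R - 6}{10 + 10} = \frac{-6 + R}{20} = \left(-6 + R\right) \frac{1}{20} = - \frac{3}{10} + \frac{R}{20}$)
$- \frac{81}{-75} + \frac{5^{3}}{C{\left(1 \right)}} = - \frac{81}{-75} + \frac{5^{3}}{- \frac{3}{10} + \frac{1}{20} \cdot 1} = \left(-81\right) \left(- \frac{1}{75}\right) + \frac{125}{- \frac{3}{10} + \frac{1}{20}} = \frac{27}{25} + \frac{125}{- \frac{1}{4}} = \frac{27}{25} + 125 \left(-4\right) = \frac{27}{25} - 500 = - \frac{12473}{25}$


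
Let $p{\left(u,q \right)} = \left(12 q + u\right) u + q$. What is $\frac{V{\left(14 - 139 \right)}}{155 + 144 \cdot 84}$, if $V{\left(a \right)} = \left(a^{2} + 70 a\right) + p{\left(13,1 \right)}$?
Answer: $\frac{7201}{12251} \approx 0.58779$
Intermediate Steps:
$p{\left(u,q \right)} = q + u \left(u + 12 q\right)$ ($p{\left(u,q \right)} = \left(u + 12 q\right) u + q = u \left(u + 12 q\right) + q = q + u \left(u + 12 q\right)$)
$V{\left(a \right)} = 326 + a^{2} + 70 a$ ($V{\left(a \right)} = \left(a^{2} + 70 a\right) + \left(1 + 13^{2} + 12 \cdot 1 \cdot 13\right) = \left(a^{2} + 70 a\right) + \left(1 + 169 + 156\right) = \left(a^{2} + 70 a\right) + 326 = 326 + a^{2} + 70 a$)
$\frac{V{\left(14 - 139 \right)}}{155 + 144 \cdot 84} = \frac{326 + \left(14 - 139\right)^{2} + 70 \left(14 - 139\right)}{155 + 144 \cdot 84} = \frac{326 + \left(14 - 139\right)^{2} + 70 \left(14 - 139\right)}{155 + 12096} = \frac{326 + \left(-125\right)^{2} + 70 \left(-125\right)}{12251} = \left(326 + 15625 - 8750\right) \frac{1}{12251} = 7201 \cdot \frac{1}{12251} = \frac{7201}{12251}$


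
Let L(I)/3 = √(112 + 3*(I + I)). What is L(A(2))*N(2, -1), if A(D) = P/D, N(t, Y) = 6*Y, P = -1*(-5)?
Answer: -18*√127 ≈ -202.85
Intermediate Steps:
P = 5
A(D) = 5/D
L(I) = 3*√(112 + 6*I) (L(I) = 3*√(112 + 3*(I + I)) = 3*√(112 + 3*(2*I)) = 3*√(112 + 6*I))
L(A(2))*N(2, -1) = (3*√(112 + 6*(5/2)))*(6*(-1)) = (3*√(112 + 6*(5*(½))))*(-6) = (3*√(112 + 6*(5/2)))*(-6) = (3*√(112 + 15))*(-6) = (3*√127)*(-6) = -18*√127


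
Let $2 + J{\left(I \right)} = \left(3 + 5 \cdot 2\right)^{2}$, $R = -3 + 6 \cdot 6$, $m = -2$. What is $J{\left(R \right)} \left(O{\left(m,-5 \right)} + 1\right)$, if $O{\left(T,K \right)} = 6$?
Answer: $1169$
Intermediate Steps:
$R = 33$ ($R = -3 + 36 = 33$)
$J{\left(I \right)} = 167$ ($J{\left(I \right)} = -2 + \left(3 + 5 \cdot 2\right)^{2} = -2 + \left(3 + 10\right)^{2} = -2 + 13^{2} = -2 + 169 = 167$)
$J{\left(R \right)} \left(O{\left(m,-5 \right)} + 1\right) = 167 \left(6 + 1\right) = 167 \cdot 7 = 1169$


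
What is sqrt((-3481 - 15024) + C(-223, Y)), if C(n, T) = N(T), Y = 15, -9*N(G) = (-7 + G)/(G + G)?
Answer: I*sqrt(37472685)/45 ≈ 136.03*I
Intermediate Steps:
N(G) = -(-7 + G)/(18*G) (N(G) = -(-7 + G)/(9*(G + G)) = -(-7 + G)/(9*(2*G)) = -(-7 + G)*1/(2*G)/9 = -(-7 + G)/(18*G))
C(n, T) = (7 - T)/(18*T)
sqrt((-3481 - 15024) + C(-223, Y)) = sqrt((-3481 - 15024) + (1/18)*(7 - 1*15)/15) = sqrt(-18505 + (1/18)*(1/15)*(7 - 15)) = sqrt(-18505 + (1/18)*(1/15)*(-8)) = sqrt(-18505 - 4/135) = sqrt(-2498179/135) = I*sqrt(37472685)/45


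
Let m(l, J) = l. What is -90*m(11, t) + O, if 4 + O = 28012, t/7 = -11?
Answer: 27018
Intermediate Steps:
t = -77 (t = 7*(-11) = -77)
O = 28008 (O = -4 + 28012 = 28008)
-90*m(11, t) + O = -90*11 + 28008 = -990 + 28008 = 27018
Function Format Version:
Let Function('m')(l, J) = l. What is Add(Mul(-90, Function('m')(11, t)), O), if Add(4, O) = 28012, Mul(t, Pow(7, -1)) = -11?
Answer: 27018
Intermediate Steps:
t = -77 (t = Mul(7, -11) = -77)
O = 28008 (O = Add(-4, 28012) = 28008)
Add(Mul(-90, Function('m')(11, t)), O) = Add(Mul(-90, 11), 28008) = Add(-990, 28008) = 27018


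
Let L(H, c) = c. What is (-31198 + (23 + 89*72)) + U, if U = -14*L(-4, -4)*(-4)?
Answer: -24991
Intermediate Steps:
U = -224 (U = -14*(-4)*(-4) = 56*(-4) = -224)
(-31198 + (23 + 89*72)) + U = (-31198 + (23 + 89*72)) - 224 = (-31198 + (23 + 6408)) - 224 = (-31198 + 6431) - 224 = -24767 - 224 = -24991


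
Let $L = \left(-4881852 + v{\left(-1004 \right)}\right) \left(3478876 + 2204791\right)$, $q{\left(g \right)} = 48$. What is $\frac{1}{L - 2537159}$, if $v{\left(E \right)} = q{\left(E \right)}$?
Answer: $- \frac{1}{27746550832427} \approx -3.6041 \cdot 10^{-14}$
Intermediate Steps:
$v{\left(E \right)} = 48$
$L = -27746548295268$ ($L = \left(-4881852 + 48\right) \left(3478876 + 2204791\right) = \left(-4881804\right) 5683667 = -27746548295268$)
$\frac{1}{L - 2537159} = \frac{1}{-27746548295268 - 2537159} = \frac{1}{-27746550832427} = - \frac{1}{27746550832427}$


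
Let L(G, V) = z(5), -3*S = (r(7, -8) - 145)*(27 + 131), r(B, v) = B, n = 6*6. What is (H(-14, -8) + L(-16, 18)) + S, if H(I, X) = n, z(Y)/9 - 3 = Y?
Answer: 7376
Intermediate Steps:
n = 36
z(Y) = 27 + 9*Y
S = 7268 (S = -(7 - 145)*(27 + 131)/3 = -(-46)*158 = -1/3*(-21804) = 7268)
L(G, V) = 72 (L(G, V) = 27 + 9*5 = 27 + 45 = 72)
H(I, X) = 36
(H(-14, -8) + L(-16, 18)) + S = (36 + 72) + 7268 = 108 + 7268 = 7376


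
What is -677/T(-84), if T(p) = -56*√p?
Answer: -677*I*√21/2352 ≈ -1.319*I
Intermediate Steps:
-677/T(-84) = -677*I*√21/2352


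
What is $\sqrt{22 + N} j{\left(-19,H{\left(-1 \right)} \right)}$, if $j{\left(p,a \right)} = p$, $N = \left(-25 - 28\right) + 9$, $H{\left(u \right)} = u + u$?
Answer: $- 19 i \sqrt{22} \approx - 89.118 i$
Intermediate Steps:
$H{\left(u \right)} = 2 u$
$N = -44$ ($N = -53 + 9 = -44$)
$\sqrt{22 + N} j{\left(-19,H{\left(-1 \right)} \right)} = \sqrt{22 - 44} \left(-19\right) = \sqrt{-22} \left(-19\right) = i \sqrt{22} \left(-19\right) = - 19 i \sqrt{22}$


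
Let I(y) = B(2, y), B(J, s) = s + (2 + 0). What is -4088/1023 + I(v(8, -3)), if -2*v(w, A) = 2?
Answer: -3065/1023 ≈ -2.9961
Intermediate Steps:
B(J, s) = 2 + s (B(J, s) = s + 2 = 2 + s)
v(w, A) = -1 (v(w, A) = -½*2 = -1)
I(y) = 2 + y
-4088/1023 + I(v(8, -3)) = -4088/1023 + (2 - 1) = -4088*1/1023 + 1 = -4088/1023 + 1 = -3065/1023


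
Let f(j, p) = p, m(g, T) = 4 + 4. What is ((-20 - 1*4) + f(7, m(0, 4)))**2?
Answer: 256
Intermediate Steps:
m(g, T) = 8
((-20 - 1*4) + f(7, m(0, 4)))**2 = ((-20 - 1*4) + 8)**2 = ((-20 - 4) + 8)**2 = (-24 + 8)**2 = (-16)**2 = 256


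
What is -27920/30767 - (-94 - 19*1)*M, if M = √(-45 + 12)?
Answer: -27920/30767 + 113*I*√33 ≈ -0.90747 + 649.14*I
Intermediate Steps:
M = I*√33 (M = √(-33) = I*√33 ≈ 5.7446*I)
-27920/30767 - (-94 - 19*1)*M = -27920/30767 - (-94 - 19*1)*I*√33 = -27920*1/30767 - (-94 - 19)*I*√33 = -27920/30767 - (-113)*I*√33 = -27920/30767 + 113*I*√33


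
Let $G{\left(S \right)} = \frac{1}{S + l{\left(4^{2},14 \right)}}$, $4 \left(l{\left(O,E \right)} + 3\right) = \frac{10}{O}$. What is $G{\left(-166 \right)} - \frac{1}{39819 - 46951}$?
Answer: $- \frac{222821}{38534196} \approx -0.0057824$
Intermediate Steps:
$l{\left(O,E \right)} = -3 + \frac{5}{2 O}$ ($l{\left(O,E \right)} = -3 + \frac{10 \frac{1}{O}}{4} = -3 + \frac{5}{2 O}$)
$G{\left(S \right)} = \frac{1}{- \frac{91}{32} + S}$ ($G{\left(S \right)} = \frac{1}{S - \left(3 - \frac{5}{2 \cdot 4^{2}}\right)} = \frac{1}{S - \left(3 - \frac{5}{2 \cdot 16}\right)} = \frac{1}{S + \left(-3 + \frac{5}{2} \cdot \frac{1}{16}\right)} = \frac{1}{S + \left(-3 + \frac{5}{32}\right)} = \frac{1}{S - \frac{91}{32}} = \frac{1}{- \frac{91}{32} + S}$)
$G{\left(-166 \right)} - \frac{1}{39819 - 46951} = \frac{32}{-91 + 32 \left(-166\right)} - \frac{1}{39819 - 46951} = \frac{32}{-91 - 5312} - \frac{1}{-7132} = \frac{32}{-5403} - - \frac{1}{7132} = 32 \left(- \frac{1}{5403}\right) + \frac{1}{7132} = - \frac{32}{5403} + \frac{1}{7132} = - \frac{222821}{38534196}$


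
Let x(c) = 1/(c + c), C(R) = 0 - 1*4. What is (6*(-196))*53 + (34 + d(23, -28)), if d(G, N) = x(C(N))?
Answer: -498353/8 ≈ -62294.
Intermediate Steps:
C(R) = -4 (C(R) = 0 - 4 = -4)
x(c) = 1/(2*c)
d(G, N) = -1/8 (d(G, N) = (1/2)/(-4) = (1/2)*(-1/4) = -1/8)
(6*(-196))*53 + (34 + d(23, -28)) = (6*(-196))*53 + (34 - 1/8) = -1176*53 + 271/8 = -62328 + 271/8 = -498353/8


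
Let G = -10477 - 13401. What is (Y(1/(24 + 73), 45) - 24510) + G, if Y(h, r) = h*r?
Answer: -4693591/97 ≈ -48388.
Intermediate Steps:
G = -23878
(Y(1/(24 + 73), 45) - 24510) + G = (45/(24 + 73) - 24510) - 23878 = (45/97 - 24510) - 23878 = -2377425/97 - 23878 = -4693591/97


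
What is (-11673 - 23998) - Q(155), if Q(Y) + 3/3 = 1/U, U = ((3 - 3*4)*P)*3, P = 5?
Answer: -4815449/135 ≈ -35670.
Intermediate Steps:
U = -135 (U = ((3 - 3*4)*5)*3 = ((3 - 12)*5)*3 = -9*5*3 = -45*3 = -135)
Q(Y) = -136/135 (Q(Y) = -1 + 1/(-135) = -1 - 1/135 = -136/135)
(-11673 - 23998) - Q(155) = (-11673 - 23998) - 1*(-136/135) = -35671 + 136/135 = -4815449/135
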